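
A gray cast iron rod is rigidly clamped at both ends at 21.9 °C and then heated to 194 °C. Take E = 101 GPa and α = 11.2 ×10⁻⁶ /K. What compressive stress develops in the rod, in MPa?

195 MPa

ΔT = 172.1 K. Constrained thermal stress σ = E·α·ΔT = 101.0×10³ MPa × 11.2×10⁻⁶ × 172.1 = 195 MPa (compressive).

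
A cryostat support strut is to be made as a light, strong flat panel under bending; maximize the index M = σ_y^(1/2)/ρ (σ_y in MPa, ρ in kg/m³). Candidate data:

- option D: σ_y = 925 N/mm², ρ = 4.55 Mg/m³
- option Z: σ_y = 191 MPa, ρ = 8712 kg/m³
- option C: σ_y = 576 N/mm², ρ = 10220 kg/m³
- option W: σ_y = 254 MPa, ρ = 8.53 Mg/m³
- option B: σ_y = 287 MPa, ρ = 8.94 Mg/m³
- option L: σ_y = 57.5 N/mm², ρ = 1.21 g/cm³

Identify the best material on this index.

After converting to SI:
  option D: σ_y = 925.0 MPa, ρ = 4550 kg/m³
  option Z: σ_y = 191.0 MPa, ρ = 8712 kg/m³
  option C: σ_y = 576.0 MPa, ρ = 10220 kg/m³
  option W: σ_y = 254.0 MPa, ρ = 8530 kg/m³
  option B: σ_y = 287.0 MPa, ρ = 8940 kg/m³
  option L: σ_y = 57.50 MPa, ρ = 1210 kg/m³
  option D: M = 6.68×10⁻³
  option L: M = 6.27×10⁻³
  option C: M = 2.35×10⁻³
  option B: M = 1.89×10⁻³
  option W: M = 1.87×10⁻³
  option Z: M = 1.59×10⁻³
Option D ranks first.

option D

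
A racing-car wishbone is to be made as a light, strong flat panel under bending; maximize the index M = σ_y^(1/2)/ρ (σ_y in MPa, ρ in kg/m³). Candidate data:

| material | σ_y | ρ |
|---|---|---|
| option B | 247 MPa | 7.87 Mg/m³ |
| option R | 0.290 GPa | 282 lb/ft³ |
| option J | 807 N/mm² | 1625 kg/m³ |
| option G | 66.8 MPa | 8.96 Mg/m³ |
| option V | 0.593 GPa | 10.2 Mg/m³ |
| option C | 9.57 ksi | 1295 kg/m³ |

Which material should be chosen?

option J

Normalizing units and computing the index:
  option B: σ_y = 247.0 MPa, ρ = 7870 kg/m³
  option R: σ_y = 290.0 MPa, ρ = 4517 kg/m³
  option J: σ_y = 807.0 MPa, ρ = 1625 kg/m³
  option G: σ_y = 66.80 MPa, ρ = 8960 kg/m³
  option V: σ_y = 593.0 MPa, ρ = 10200 kg/m³
  option C: σ_y = 65.98 MPa, ρ = 1295 kg/m³
  option J: M = 17.5×10⁻³
  option C: M = 6.27×10⁻³
  option R: M = 3.77×10⁻³
  option V: M = 2.39×10⁻³
  option B: M = 2.00×10⁻³
  option G: M = 0.912×10⁻³
Option J ranks first.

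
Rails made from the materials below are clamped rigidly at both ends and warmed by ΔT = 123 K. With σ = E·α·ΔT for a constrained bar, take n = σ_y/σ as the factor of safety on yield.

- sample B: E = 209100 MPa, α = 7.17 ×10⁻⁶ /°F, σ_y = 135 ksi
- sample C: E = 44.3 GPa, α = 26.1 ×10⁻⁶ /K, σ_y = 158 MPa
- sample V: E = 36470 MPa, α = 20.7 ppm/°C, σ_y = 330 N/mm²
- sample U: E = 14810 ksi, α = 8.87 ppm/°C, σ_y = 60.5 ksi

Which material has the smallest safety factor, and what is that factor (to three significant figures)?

Per material, after unit conversion:
  sample B: E = 209.1, α = 12.9, σ_y = 930.8 → σ = 332 MPa, n = 2.80
  sample C: E = 44.30, α = 26.1, σ_y = 158.0 → σ = 142 MPa, n = 1.11
  sample V: E = 36.47, α = 20.7, σ_y = 330.0 → σ = 92.9 MPa, n = 3.55
  sample U: E = 102.1, α = 8.87, σ_y = 417.1 → σ = 111 MPa, n = 3.74
Smallest n: sample C with n = 1.11.

sample C, n = 1.11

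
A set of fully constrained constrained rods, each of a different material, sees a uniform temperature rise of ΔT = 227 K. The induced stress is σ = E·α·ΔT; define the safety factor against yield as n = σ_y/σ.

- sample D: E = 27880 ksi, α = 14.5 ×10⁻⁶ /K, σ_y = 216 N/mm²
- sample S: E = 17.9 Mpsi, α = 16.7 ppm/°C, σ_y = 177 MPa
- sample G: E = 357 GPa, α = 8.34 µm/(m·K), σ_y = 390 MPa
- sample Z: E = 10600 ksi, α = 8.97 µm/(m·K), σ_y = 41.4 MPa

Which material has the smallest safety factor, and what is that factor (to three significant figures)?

Per material, after unit conversion:
  sample D: E = 192.2, α = 14.5, σ_y = 216.0 → σ = 633 MPa, n = 0.341
  sample S: E = 123.4, α = 16.7, σ_y = 177.0 → σ = 468 MPa, n = 0.378
  sample G: E = 357.0, α = 8.34, σ_y = 390.0 → σ = 676 MPa, n = 0.577
  sample Z: E = 73.08, α = 8.97, σ_y = 41.40 → σ = 149 MPa, n = 0.278
Smallest n: sample Z with n = 0.278.

sample Z, n = 0.278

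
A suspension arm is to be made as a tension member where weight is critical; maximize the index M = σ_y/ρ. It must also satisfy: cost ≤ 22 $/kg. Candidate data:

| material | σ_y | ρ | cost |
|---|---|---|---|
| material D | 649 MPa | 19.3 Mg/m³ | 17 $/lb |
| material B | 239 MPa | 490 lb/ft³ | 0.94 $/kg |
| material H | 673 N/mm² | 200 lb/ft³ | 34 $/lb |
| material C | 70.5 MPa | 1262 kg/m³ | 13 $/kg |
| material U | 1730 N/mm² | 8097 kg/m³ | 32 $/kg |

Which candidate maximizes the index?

material C

Screen on constraints: cost ≤ 22 $/kg. Survivors: material B, material C.
Convert each candidate to consistent units, then evaluate M:
  material B: σ_y = 239.0 MPa, ρ = 7849 kg/m³
  material C: σ_y = 70.50 MPa, ρ = 1262 kg/m³
  material C: M = 55.9 kN·m/kg
  material B: M = 30.4 kN·m/kg
Material C has the largest M.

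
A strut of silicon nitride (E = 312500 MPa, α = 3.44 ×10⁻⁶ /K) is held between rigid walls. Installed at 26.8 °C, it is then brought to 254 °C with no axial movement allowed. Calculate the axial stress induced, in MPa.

E = 312500 MPa = 312.5 GPa.
ΔT = 227.2 K. Constrained thermal stress σ = E·α·ΔT = 312.5×10³ MPa × 3.44×10⁻⁶ × 227.2 = 244 MPa (compressive).

244 MPa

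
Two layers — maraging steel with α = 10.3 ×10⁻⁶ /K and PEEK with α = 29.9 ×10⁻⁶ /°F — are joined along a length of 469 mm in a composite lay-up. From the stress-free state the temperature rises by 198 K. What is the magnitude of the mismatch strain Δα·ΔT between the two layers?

PEEK: α = 29.9×10⁻⁶/°F × 9/5 = 53.8×10⁻⁶/K.
Δα = |10.3 − 53.8|×10⁻⁶/K = 43.5×10⁻⁶/K.
Mismatch strain = Δα·ΔT = 43.5×10⁻⁶ × 198.0 = 8.62×10⁻³.

8.62×10⁻³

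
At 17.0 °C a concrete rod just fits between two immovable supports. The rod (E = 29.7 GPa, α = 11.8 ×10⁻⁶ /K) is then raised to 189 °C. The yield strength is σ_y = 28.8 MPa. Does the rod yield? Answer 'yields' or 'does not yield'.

ΔT = 172.0 K. Constrained thermal stress σ = E·α·ΔT = 29.70×10³ MPa × 11.8×10⁻⁶ × 172.0 = 60.3 MPa (compressive).
Compare to σ_y = 28.8 MPa: σ ≥ σ_y, so it yields.

yields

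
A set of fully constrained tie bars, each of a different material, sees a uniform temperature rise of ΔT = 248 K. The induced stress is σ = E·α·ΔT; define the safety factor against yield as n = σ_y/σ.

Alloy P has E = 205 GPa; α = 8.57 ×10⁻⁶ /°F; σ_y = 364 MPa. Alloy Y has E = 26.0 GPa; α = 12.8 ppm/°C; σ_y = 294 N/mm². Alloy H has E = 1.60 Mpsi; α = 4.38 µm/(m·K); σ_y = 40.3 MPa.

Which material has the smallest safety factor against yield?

alloy P

With everything in SI (GPa, ×10⁻⁶/K, MPa):
  alloy P: E = 205.0, α = 15.4, σ_y = 364.0 → σ = 784 MPa, n = 0.464
  alloy Y: E = 26.00, α = 12.8, σ_y = 294.0 → σ = 82.5 MPa, n = 3.56
  alloy H: E = 11.03, α = 4.38, σ_y = 40.30 → σ = 12.0 MPa, n = 3.36
The minimum is alloy P at n = 0.464.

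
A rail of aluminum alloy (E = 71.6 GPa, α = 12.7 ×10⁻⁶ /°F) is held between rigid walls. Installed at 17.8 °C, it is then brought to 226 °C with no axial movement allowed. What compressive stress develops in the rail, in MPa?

341 MPa

α = 12.7×10⁻⁶/°F × 9/5 = 22.9×10⁻⁶/K.
ΔT = 208.2 K. Constrained thermal stress σ = E·α·ΔT = 71.60×10³ MPa × 22.9×10⁻⁶ × 208.2 = 341 MPa (compressive).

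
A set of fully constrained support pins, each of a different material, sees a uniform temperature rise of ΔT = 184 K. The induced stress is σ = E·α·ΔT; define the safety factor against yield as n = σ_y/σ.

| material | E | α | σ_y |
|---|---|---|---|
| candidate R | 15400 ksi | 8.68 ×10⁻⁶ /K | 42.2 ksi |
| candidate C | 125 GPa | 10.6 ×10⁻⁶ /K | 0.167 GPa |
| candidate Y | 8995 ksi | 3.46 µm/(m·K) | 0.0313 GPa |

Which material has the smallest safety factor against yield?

Converting E to GPa, α to ×10⁻⁶/K, σ_y to MPa, then σ and n for each:
  candidate R: E = 106.2, α = 8.68, σ_y = 291.0 → σ = 170 MPa, n = 1.72
  candidate C: E = 125.0, α = 10.6, σ_y = 167.0 → σ = 244 MPa, n = 0.685
  candidate Y: E = 62.02, α = 3.46, σ_y = 31.30 → σ = 39.5 MPa, n = 0.793
Smallest n: candidate C with n = 0.685.

candidate C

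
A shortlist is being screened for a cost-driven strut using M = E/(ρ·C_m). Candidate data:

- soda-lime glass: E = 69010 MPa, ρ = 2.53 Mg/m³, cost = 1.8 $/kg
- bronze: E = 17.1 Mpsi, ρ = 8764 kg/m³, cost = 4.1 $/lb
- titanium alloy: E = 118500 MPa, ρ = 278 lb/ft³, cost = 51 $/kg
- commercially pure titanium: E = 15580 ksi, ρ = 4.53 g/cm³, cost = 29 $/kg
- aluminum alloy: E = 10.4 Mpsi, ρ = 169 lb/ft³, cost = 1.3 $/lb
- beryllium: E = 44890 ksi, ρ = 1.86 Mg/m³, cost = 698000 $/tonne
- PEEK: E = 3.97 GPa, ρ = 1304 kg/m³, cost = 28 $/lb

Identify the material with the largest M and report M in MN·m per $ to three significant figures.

soda-lime glass, M = 15.2 MN·m per $

Normalizing units and computing the index:
  soda-lime glass: E = 69.01 GPa, ρ = 2530 kg/m³, cost = 1.800 $/kg
  bronze: E = 117.9 GPa, ρ = 8764 kg/m³, cost = 9.039 $/kg
  titanium alloy: E = 118.5 GPa, ρ = 4453 kg/m³, cost = 51.00 $/kg
  commercially pure titanium: E = 107.4 GPa, ρ = 4530 kg/m³, cost = 29.00 $/kg
  aluminum alloy: E = 71.71 GPa, ρ = 2707 kg/m³, cost = 2.866 $/kg
  beryllium: E = 309.5 GPa, ρ = 1860 kg/m³, cost = 698.0 $/kg
  PEEK: E = 3.970 GPa, ρ = 1304 kg/m³, cost = 61.73 $/kg
  soda-lime glass: M = 15.2 MN·m per $
  aluminum alloy: M = 9.24 MN·m per $
  bronze: M = 1.49 MN·m per $
  commercially pure titanium: M = 0.818 MN·m per $
  titanium alloy: M = 0.522 MN·m per $
  beryllium: M = 0.238 MN·m per $
  PEEK: M = 0.0493 MN·m per $
Highest index: soda-lime glass.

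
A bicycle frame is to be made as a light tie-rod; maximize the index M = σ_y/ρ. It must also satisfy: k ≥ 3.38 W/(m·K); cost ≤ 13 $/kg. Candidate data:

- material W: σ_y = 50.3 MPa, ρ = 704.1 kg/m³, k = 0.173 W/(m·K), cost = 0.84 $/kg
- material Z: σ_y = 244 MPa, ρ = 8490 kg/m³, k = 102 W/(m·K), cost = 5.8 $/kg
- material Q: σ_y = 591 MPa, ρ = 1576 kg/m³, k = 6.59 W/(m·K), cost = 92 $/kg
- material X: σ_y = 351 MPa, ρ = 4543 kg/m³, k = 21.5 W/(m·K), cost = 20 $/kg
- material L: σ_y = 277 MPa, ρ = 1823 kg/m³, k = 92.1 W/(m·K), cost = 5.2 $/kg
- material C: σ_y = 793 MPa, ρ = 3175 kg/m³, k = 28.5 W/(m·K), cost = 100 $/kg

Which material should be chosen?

Screen on constraints: k ≥ 3.38 W/(m·K); cost ≤ 13 $/kg. Survivors: material Z, material L.
Per-candidate index values:
  material L: M = 152 kN·m/kg
  material Z: M = 28.7 kN·m/kg
Material L has the largest M.

material L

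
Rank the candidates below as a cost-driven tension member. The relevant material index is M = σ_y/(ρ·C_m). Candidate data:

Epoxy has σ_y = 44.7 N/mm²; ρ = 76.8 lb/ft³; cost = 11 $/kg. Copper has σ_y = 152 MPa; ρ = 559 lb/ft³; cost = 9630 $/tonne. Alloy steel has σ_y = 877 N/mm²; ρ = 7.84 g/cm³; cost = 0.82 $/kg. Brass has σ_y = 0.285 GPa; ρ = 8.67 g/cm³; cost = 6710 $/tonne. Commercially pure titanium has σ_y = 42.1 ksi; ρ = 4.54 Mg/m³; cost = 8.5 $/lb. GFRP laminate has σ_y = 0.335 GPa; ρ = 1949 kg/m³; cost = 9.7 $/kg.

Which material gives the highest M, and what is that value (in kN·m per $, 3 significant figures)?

alloy steel, M = 136 kN·m per $

Normalizing units and computing the index:
  epoxy: σ_y = 44.70 MPa, ρ = 1230 kg/m³, cost = 11.00 $/kg
  copper: σ_y = 152.0 MPa, ρ = 8954 kg/m³, cost = 9.630 $/kg
  alloy steel: σ_y = 877.0 MPa, ρ = 7840 kg/m³, cost = 0.8200 $/kg
  brass: σ_y = 285.0 MPa, ρ = 8670 kg/m³, cost = 6.710 $/kg
  commercially pure titanium: σ_y = 290.3 MPa, ρ = 4540 kg/m³, cost = 18.74 $/kg
  GFRP laminate: σ_y = 335.0 MPa, ρ = 1949 kg/m³, cost = 9.700 $/kg
  alloy steel: M = 136 kN·m per $
  GFRP laminate: M = 17.7 kN·m per $
  brass: M = 4.90 kN·m per $
  commercially pure titanium: M = 3.41 kN·m per $
  epoxy: M = 3.30 kN·m per $
  copper: M = 1.76 kN·m per $
The maximum is for alloy steel.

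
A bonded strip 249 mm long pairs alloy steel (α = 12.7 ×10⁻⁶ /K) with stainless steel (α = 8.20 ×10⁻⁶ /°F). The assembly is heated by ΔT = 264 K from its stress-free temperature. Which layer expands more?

stainless steel

stainless steel: α = 8.20×10⁻⁶/°F × 9/5 = 14.8×10⁻⁶/K.
α(alloy steel) = 12.7×10⁻⁶/K vs α(stainless steel) = 14.8×10⁻⁶/K.
Higher α expands more for the same ΔT: stainless steel.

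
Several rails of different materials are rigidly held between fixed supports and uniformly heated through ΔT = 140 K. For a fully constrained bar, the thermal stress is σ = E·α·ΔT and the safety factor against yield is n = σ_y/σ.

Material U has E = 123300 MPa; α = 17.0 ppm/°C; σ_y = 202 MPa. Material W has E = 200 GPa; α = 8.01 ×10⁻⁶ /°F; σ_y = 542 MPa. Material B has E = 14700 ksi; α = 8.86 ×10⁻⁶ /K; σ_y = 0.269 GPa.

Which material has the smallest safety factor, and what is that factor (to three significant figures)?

In consistent units (E in GPa, α in ×10⁻⁶/K, σ_y in MPa):
  material U: E = 123.3, α = 17.0, σ_y = 202.0 → σ = 293 MPa, n = 0.688
  material W: E = 200.0, α = 14.4, σ_y = 542.0 → σ = 404 MPa, n = 1.34
  material B: E = 101.4, α = 8.86, σ_y = 269.0 → σ = 126 MPa, n = 2.14
Smallest n: material U with n = 0.688.

material U, n = 0.688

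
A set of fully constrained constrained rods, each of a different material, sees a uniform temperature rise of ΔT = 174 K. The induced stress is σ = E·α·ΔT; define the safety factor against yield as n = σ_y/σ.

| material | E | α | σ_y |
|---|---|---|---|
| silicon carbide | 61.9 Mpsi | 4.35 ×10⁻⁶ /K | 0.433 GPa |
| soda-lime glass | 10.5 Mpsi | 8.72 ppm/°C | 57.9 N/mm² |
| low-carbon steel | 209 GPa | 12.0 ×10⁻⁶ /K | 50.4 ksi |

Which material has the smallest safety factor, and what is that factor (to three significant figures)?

Converting E to GPa, α to ×10⁻⁶/K, σ_y to MPa, then σ and n for each:
  silicon carbide: E = 426.8, α = 4.35, σ_y = 433.0 → σ = 323 MPa, n = 1.34
  soda-lime glass: E = 72.39, α = 8.72, σ_y = 57.90 → σ = 110 MPa, n = 0.527
  low-carbon steel: E = 209.0, α = 12.0, σ_y = 347.5 → σ = 436 MPa, n = 0.796
Smallest n: soda-lime glass with n = 0.527.

soda-lime glass, n = 0.527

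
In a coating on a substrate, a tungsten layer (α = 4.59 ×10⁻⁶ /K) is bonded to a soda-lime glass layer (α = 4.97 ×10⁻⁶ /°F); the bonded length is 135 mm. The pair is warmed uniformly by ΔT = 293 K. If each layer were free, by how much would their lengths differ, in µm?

172 µm

soda-lime glass: α = 4.97×10⁻⁶/°F × 9/5 = 8.95×10⁻⁶/K.
Δα = |4.59 − 8.95|×10⁻⁶/K = 4.36×10⁻⁶/K.
ΔL_mismatch = Δα·L·ΔT = 4.36×10⁻⁶ × 135.0 mm × 293.0 K = 172 µm.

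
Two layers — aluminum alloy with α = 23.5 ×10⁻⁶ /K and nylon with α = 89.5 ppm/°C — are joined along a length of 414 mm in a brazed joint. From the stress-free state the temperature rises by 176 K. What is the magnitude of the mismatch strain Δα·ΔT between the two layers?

Δα = |23.5 − 89.5|×10⁻⁶/K = 66.0×10⁻⁶/K.
Mismatch strain = Δα·ΔT = 66.0×10⁻⁶ × 176.0 = 0.0116.

0.0116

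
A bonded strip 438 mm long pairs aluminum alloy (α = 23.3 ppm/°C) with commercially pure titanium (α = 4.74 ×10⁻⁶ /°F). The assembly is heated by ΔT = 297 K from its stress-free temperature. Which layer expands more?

aluminum alloy

commercially pure titanium: α = 4.74×10⁻⁶/°F × 9/5 = 8.53×10⁻⁶/K.
α(aluminum alloy) = 23.3×10⁻⁶/K vs α(commercially pure titanium) = 8.53×10⁻⁶/K.
Higher α expands more for the same ΔT: aluminum alloy.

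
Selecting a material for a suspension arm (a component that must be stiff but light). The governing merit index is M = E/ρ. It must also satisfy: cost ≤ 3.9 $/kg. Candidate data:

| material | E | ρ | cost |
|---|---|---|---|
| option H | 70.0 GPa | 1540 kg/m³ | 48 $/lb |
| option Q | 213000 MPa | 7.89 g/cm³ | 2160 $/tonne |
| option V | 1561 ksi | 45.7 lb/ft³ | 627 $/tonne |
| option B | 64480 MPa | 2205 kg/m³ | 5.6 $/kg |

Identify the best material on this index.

Screen on constraints: cost ≤ 3.9 $/kg. Survivors: option Q, option V.
Putting every candidate on a common basis:
  option Q: E = 213.0 GPa, ρ = 7890 kg/m³
  option V: E = 10.76 GPa, ρ = 732.0 kg/m³
  option Q: M = 27.0 MN·m/kg
  option V: M = 14.7 MN·m/kg
Option Q ranks first.

option Q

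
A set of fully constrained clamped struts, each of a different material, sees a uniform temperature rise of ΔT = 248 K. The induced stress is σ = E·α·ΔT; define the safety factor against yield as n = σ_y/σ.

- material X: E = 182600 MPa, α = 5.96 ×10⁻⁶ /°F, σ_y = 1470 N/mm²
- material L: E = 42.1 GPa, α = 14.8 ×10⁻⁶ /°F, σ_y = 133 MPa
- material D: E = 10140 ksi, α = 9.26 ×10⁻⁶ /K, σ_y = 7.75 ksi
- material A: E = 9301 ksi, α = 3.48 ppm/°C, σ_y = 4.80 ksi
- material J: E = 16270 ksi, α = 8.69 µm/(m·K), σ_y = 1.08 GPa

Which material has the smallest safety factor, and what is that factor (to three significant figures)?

Converting E to GPa, α to ×10⁻⁶/K, σ_y to MPa, then σ and n for each:
  material X: E = 182.6, α = 10.7, σ_y = 1470 → σ = 486 MPa, n = 3.03
  material L: E = 42.10, α = 26.6, σ_y = 133.0 → σ = 278 MPa, n = 0.478
  material D: E = 69.91, α = 9.26, σ_y = 53.43 → σ = 161 MPa, n = 0.333
  material A: E = 64.13, α = 3.48, σ_y = 33.09 → σ = 55.3 MPa, n = 0.598
  material J: E = 112.2, α = 8.69, σ_y = 1080 → σ = 242 MPa, n = 4.47
Material D has the lowest safety factor, n = 0.333.

material D, n = 0.333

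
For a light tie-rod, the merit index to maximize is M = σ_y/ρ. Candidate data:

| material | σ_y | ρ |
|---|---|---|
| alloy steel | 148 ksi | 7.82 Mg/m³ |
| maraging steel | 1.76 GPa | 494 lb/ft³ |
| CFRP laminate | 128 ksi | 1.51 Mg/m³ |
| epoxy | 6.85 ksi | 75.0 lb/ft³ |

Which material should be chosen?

CFRP laminate

In SI units:
  alloy steel: σ_y = 1020 MPa, ρ = 7820 kg/m³
  maraging steel: σ_y = 1760 MPa, ρ = 7913 kg/m³
  CFRP laminate: σ_y = 882.5 MPa, ρ = 1510 kg/m³
  epoxy: σ_y = 47.23 MPa, ρ = 1201 kg/m³
  CFRP laminate: M = 584 kN·m/kg
  maraging steel: M = 222 kN·m/kg
  alloy steel: M = 130 kN·m/kg
  epoxy: M = 39.3 kN·m/kg
The maximum is for CFRP laminate.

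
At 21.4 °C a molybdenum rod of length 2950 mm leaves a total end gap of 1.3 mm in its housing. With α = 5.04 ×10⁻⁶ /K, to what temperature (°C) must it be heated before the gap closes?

α·L₀·ΔT = 1.3 mm ⇒ ΔT = 1.3 / (5.04×10⁻⁶ × 2950.0) = 87.44 K.
T = 21.4 + 87.44 = 108.8 °C.

109 °C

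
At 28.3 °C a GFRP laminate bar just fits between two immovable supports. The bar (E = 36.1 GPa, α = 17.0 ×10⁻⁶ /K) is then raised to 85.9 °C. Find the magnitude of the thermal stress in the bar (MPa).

35.3 MPa

ΔT = 57.60 K. Constrained thermal stress σ = E·α·ΔT = 36.10×10³ MPa × 17.0×10⁻⁶ × 57.60 = 35.3 MPa (compressive).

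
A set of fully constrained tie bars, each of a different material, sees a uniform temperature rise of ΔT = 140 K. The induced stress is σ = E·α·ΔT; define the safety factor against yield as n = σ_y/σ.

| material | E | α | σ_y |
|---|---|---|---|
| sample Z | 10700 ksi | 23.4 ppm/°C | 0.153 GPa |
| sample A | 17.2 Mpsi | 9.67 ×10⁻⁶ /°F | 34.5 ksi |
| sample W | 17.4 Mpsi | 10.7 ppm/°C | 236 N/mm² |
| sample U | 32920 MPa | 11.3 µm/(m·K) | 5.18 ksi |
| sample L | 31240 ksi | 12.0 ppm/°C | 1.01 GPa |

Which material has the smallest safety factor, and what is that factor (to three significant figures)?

Converting E to GPa, α to ×10⁻⁶/K, σ_y to MPa, then σ and n for each:
  sample Z: E = 73.77, α = 23.4, σ_y = 153.0 → σ = 242 MPa, n = 0.633
  sample A: E = 118.6, α = 17.4, σ_y = 237.9 → σ = 289 MPa, n = 0.823
  sample W: E = 120.0, α = 10.7, σ_y = 236.0 → σ = 180 MPa, n = 1.31
  sample U: E = 32.92, α = 11.3, σ_y = 35.71 → σ = 52.1 MPa, n = 0.686
  sample L: E = 215.4, α = 12.0, σ_y = 1010 → σ = 362 MPa, n = 2.79
The minimum is sample Z at n = 0.633.

sample Z, n = 0.633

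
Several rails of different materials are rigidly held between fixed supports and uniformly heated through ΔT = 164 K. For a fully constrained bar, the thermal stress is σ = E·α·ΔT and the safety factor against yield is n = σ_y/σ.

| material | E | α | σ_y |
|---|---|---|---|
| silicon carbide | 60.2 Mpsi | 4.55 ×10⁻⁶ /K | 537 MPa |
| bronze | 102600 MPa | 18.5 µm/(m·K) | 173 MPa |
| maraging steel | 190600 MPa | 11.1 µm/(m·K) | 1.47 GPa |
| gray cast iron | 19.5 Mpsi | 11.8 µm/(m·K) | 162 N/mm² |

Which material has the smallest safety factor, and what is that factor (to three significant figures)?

In consistent units (E in GPa, α in ×10⁻⁶/K, σ_y in MPa):
  silicon carbide: E = 415.1, α = 4.55, σ_y = 537.0 → σ = 310 MPa, n = 1.73
  bronze: E = 102.6, α = 18.5, σ_y = 173.0 → σ = 311 MPa, n = 0.556
  maraging steel: E = 190.6, α = 11.1, σ_y = 1470 → σ = 347 MPa, n = 4.24
  gray cast iron: E = 134.4, α = 11.8, σ_y = 162.0 → σ = 260 MPa, n = 0.623
The minimum is bronze at n = 0.556.

bronze, n = 0.556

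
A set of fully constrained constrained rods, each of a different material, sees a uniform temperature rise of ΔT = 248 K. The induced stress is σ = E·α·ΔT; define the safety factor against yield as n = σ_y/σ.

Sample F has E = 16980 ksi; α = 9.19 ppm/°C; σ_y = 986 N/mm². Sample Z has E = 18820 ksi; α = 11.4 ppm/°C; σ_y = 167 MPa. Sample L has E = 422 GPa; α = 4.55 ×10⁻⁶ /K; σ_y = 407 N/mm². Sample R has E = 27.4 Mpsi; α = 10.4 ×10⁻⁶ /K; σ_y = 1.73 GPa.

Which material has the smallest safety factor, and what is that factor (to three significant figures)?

sample Z, n = 0.455

In consistent units (E in GPa, α in ×10⁻⁶/K, σ_y in MPa):
  sample F: E = 117.1, α = 9.19, σ_y = 986.0 → σ = 267 MPa, n = 3.70
  sample Z: E = 129.8, α = 11.4, σ_y = 167.0 → σ = 367 MPa, n = 0.455
  sample L: E = 422.0, α = 4.55, σ_y = 407.0 → σ = 476 MPa, n = 0.855
  sample R: E = 188.9, α = 10.4, σ_y = 1730 → σ = 487 MPa, n = 3.55
Sample Z has the lowest safety factor, n = 0.455.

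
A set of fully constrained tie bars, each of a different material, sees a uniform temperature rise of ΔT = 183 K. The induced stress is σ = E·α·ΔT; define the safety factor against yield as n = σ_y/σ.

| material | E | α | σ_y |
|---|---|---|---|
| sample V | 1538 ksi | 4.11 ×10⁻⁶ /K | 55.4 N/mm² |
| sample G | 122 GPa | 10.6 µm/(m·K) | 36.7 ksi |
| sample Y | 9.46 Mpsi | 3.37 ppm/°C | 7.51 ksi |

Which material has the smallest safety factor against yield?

sample G

Per material, after unit conversion:
  sample V: E = 10.60, α = 4.11, σ_y = 55.40 → σ = 7.98 MPa, n = 6.95
  sample G: E = 122.0, α = 10.6, σ_y = 253.0 → σ = 237 MPa, n = 1.07
  sample Y: E = 65.22, α = 3.37, σ_y = 51.78 → σ = 40.2 MPa, n = 1.29
Smallest n: sample G with n = 1.07.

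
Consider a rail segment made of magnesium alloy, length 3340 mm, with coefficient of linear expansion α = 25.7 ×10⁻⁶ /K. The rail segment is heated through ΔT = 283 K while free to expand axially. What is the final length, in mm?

ΔL = α·L₀·ΔT = 25.7×10⁻⁶ × 3340 mm × 283.0 K = 24.3 mm.
L = L₀ + ΔL = 3340 + 24.3 = 3364.3 mm.

3364.3 mm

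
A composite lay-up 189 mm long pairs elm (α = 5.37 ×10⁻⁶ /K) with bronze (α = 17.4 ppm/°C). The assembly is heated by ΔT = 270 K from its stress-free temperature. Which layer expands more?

α(elm) = 5.37×10⁻⁶/K vs α(bronze) = 17.4×10⁻⁶/K.
Higher α expands more for the same ΔT: bronze.

bronze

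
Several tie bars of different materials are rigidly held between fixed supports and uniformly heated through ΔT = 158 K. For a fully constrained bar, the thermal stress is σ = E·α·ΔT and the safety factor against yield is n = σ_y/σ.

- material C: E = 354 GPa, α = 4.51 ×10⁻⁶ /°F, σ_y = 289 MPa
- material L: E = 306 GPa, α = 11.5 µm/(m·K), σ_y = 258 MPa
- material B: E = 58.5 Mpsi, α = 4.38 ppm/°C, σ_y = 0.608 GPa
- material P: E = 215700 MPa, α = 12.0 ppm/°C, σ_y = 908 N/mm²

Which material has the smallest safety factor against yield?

material L

With everything in SI (GPa, ×10⁻⁶/K, MPa):
  material C: E = 354.0, α = 8.12, σ_y = 289.0 → σ = 454 MPa, n = 0.636
  material L: E = 306.0, α = 11.5, σ_y = 258.0 → σ = 556 MPa, n = 0.464
  material B: E = 403.3, α = 4.38, σ_y = 608.0 → σ = 279 MPa, n = 2.18
  material P: E = 215.7, α = 12.0, σ_y = 908.0 → σ = 409 MPa, n = 2.22
Material L has the lowest safety factor, n = 0.464.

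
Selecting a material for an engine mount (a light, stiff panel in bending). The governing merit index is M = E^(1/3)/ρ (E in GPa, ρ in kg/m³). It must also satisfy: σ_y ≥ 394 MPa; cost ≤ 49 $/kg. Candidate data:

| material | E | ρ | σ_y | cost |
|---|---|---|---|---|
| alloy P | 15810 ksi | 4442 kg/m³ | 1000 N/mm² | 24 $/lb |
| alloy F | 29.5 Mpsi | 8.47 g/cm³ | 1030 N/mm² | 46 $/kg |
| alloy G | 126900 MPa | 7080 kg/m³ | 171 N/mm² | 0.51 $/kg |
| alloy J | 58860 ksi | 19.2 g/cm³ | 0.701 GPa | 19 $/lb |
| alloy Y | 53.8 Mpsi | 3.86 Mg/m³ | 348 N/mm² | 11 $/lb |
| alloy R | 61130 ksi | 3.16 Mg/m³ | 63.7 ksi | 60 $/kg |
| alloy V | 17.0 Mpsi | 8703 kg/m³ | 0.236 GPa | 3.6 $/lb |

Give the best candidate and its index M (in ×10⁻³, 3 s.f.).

alloy F, M = 0.694×10⁻³

Screen on constraints: σ_y ≥ 394 MPa; cost ≤ 49 $/kg. Survivors: alloy F, alloy J.
Putting every candidate on a common basis:
  alloy F: E = 203.4 GPa, ρ = 8470 kg/m³
  alloy J: E = 405.8 GPa, ρ = 19200 kg/m³
  alloy F: M = 0.694×10⁻³
  alloy J: M = 0.386×10⁻³
Alloy F has the largest M.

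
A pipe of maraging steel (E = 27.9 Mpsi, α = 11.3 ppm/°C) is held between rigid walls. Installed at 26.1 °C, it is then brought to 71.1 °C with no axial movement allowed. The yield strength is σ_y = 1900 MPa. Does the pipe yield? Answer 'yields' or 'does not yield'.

does not yield

E = 27.9 Mpsi = 192.4 GPa.
ΔT = 45.00 K. Constrained thermal stress σ = E·α·ΔT = 192.4×10³ MPa × 11.3×10⁻⁶ × 45.00 = 97.8 MPa (compressive).
Compare to σ_y = 1900 MPa: σ < σ_y, so it does not yield.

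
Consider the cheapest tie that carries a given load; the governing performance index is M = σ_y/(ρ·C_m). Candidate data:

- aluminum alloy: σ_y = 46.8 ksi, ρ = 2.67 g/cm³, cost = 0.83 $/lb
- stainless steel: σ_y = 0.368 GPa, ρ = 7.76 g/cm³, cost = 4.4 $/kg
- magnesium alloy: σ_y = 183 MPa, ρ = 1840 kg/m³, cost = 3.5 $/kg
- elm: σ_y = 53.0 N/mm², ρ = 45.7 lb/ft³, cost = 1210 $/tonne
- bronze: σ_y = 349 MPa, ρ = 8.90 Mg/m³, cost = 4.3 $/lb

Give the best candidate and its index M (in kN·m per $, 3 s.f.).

aluminum alloy, M = 66.0 kN·m per $

Convert each candidate to consistent units, then evaluate M:
  aluminum alloy: σ_y = 322.7 MPa, ρ = 2670 kg/m³, cost = 1.830 $/kg
  stainless steel: σ_y = 368.0 MPa, ρ = 7760 kg/m³, cost = 4.400 $/kg
  magnesium alloy: σ_y = 183.0 MPa, ρ = 1840 kg/m³, cost = 3.500 $/kg
  elm: σ_y = 53.00 MPa, ρ = 732.0 kg/m³, cost = 1.210 $/kg
  bronze: σ_y = 349.0 MPa, ρ = 8900 kg/m³, cost = 9.480 $/kg
  aluminum alloy: M = 66.0 kN·m per $
  elm: M = 59.8 kN·m per $
  magnesium alloy: M = 28.4 kN·m per $
  stainless steel: M = 10.8 kN·m per $
  bronze: M = 4.14 kN·m per $
Aluminum alloy has the largest M.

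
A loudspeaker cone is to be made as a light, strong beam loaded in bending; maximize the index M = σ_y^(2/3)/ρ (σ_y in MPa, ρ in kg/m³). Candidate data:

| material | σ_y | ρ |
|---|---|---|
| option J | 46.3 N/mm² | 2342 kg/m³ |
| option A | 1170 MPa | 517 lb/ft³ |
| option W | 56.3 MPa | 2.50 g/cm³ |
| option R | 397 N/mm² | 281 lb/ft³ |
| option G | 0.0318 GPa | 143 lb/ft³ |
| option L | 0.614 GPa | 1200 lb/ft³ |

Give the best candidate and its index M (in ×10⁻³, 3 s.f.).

option A, M = 13.4×10⁻³

Putting every candidate on a common basis:
  option J: σ_y = 46.30 MPa, ρ = 2342 kg/m³
  option A: σ_y = 1170 MPa, ρ = 8282 kg/m³
  option W: σ_y = 56.30 MPa, ρ = 2500 kg/m³
  option R: σ_y = 397.0 MPa, ρ = 4501 kg/m³
  option G: σ_y = 31.80 MPa, ρ = 2291 kg/m³
  option L: σ_y = 614.0 MPa, ρ = 19220 kg/m³
  option A: M = 13.4×10⁻³
  option R: M = 12.0×10⁻³
  option W: M = 5.88×10⁻³
  option J: M = 5.51×10⁻³
  option G: M = 4.38×10⁻³
  option L: M = 3.76×10⁻³
Highest index: option A.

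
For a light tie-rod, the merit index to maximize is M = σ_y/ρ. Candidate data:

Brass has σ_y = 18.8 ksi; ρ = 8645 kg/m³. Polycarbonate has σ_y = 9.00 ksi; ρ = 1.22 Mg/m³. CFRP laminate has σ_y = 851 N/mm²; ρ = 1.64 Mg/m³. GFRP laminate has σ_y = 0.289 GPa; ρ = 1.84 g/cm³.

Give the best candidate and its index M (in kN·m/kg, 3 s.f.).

After converting to SI:
  brass: σ_y = 129.6 MPa, ρ = 8645 kg/m³
  polycarbonate: σ_y = 62.05 MPa, ρ = 1220 kg/m³
  CFRP laminate: σ_y = 851.0 MPa, ρ = 1640 kg/m³
  GFRP laminate: σ_y = 289.0 MPa, ρ = 1840 kg/m³
  CFRP laminate: M = 519 kN·m/kg
  GFRP laminate: M = 157 kN·m/kg
  polycarbonate: M = 50.9 kN·m/kg
  brass: M = 15.0 kN·m/kg
The maximum is for CFRP laminate.

CFRP laminate, M = 519 kN·m/kg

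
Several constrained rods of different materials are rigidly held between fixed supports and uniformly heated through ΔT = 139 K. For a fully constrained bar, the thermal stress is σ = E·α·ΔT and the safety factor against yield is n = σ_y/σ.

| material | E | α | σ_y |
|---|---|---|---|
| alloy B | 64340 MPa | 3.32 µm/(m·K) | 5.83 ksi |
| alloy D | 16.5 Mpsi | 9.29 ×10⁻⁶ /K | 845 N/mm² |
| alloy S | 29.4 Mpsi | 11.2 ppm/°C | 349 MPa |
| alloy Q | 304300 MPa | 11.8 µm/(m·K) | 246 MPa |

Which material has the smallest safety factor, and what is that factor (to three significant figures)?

Per material, after unit conversion:
  alloy B: E = 64.34, α = 3.32, σ_y = 40.20 → σ = 29.7 MPa, n = 1.35
  alloy D: E = 113.8, α = 9.29, σ_y = 845.0 → σ = 147 MPa, n = 5.75
  alloy S: E = 202.7, α = 11.2, σ_y = 349.0 → σ = 316 MPa, n = 1.11
  alloy Q: E = 304.3, α = 11.8, σ_y = 246.0 → σ = 499 MPa, n = 0.493
Alloy Q has the lowest safety factor, n = 0.493.

alloy Q, n = 0.493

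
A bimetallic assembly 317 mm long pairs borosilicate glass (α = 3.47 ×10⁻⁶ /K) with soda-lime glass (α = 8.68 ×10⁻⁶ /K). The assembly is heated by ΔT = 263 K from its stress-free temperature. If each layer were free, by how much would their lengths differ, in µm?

434 µm

Δα = |3.47 − 8.68|×10⁻⁶/K = 5.21×10⁻⁶/K.
ΔL_mismatch = Δα·L·ΔT = 5.21×10⁻⁶ × 317.0 mm × 263.0 K = 434 µm.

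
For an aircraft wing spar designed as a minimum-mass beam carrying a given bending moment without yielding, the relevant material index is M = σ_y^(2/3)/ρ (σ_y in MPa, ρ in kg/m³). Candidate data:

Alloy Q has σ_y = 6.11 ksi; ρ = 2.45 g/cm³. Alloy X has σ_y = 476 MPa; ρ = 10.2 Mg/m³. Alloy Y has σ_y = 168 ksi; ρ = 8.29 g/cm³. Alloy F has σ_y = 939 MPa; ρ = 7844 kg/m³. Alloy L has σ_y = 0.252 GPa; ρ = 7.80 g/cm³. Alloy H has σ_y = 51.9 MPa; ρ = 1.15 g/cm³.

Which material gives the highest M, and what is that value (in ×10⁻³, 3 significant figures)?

alloy Y, M = 13.3×10⁻³

Normalizing units and computing the index:
  alloy Q: σ_y = 42.13 MPa, ρ = 2450 kg/m³
  alloy X: σ_y = 476.0 MPa, ρ = 10200 kg/m³
  alloy Y: σ_y = 1158 MPa, ρ = 8290 kg/m³
  alloy F: σ_y = 939.0 MPa, ρ = 7844 kg/m³
  alloy L: σ_y = 252.0 MPa, ρ = 7800 kg/m³
  alloy H: σ_y = 51.90 MPa, ρ = 1150 kg/m³
  alloy Y: M = 13.3×10⁻³
  alloy F: M = 12.2×10⁻³
  alloy H: M = 12.1×10⁻³
  alloy X: M = 5.98×10⁻³
  alloy L: M = 5.11×10⁻³
  alloy Q: M = 4.94×10⁻³
Alloy Y ranks first.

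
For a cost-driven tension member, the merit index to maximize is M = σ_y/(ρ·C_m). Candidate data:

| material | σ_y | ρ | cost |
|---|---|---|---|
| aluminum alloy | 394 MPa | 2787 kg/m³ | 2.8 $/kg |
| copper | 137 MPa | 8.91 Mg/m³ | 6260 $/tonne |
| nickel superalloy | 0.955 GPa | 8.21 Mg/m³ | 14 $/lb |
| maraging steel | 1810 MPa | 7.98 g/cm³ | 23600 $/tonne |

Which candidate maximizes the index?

aluminum alloy

Putting every candidate on a common basis:
  aluminum alloy: σ_y = 394.0 MPa, ρ = 2787 kg/m³, cost = 2.800 $/kg
  copper: σ_y = 137.0 MPa, ρ = 8910 kg/m³, cost = 6.260 $/kg
  nickel superalloy: σ_y = 955.0 MPa, ρ = 8210 kg/m³, cost = 30.86 $/kg
  maraging steel: σ_y = 1810 MPa, ρ = 7980 kg/m³, cost = 23.60 $/kg
  aluminum alloy: M = 50.5 kN·m per $
  maraging steel: M = 9.61 kN·m per $
  nickel superalloy: M = 3.77 kN·m per $
  copper: M = 2.46 kN·m per $
Highest index: aluminum alloy.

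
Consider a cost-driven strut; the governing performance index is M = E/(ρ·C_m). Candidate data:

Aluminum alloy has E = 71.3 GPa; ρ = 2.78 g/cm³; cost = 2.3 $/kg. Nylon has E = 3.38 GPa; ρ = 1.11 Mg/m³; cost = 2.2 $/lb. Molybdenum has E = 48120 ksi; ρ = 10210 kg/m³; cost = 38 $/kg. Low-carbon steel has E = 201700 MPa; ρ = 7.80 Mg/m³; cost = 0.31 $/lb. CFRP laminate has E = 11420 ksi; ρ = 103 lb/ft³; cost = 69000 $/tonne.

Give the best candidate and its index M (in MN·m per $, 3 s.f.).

low-carbon steel, M = 37.8 MN·m per $

After converting to SI:
  aluminum alloy: E = 71.30 GPa, ρ = 2780 kg/m³, cost = 2.300 $/kg
  nylon: E = 3.380 GPa, ρ = 1110 kg/m³, cost = 4.850 $/kg
  molybdenum: E = 331.8 GPa, ρ = 10210 kg/m³, cost = 38.00 $/kg
  low-carbon steel: E = 201.7 GPa, ρ = 7800 kg/m³, cost = 0.6834 $/kg
  CFRP laminate: E = 78.74 GPa, ρ = 1650 kg/m³, cost = 69.00 $/kg
  low-carbon steel: M = 37.8 MN·m per $
  aluminum alloy: M = 11.2 MN·m per $
  molybdenum: M = 0.855 MN·m per $
  CFRP laminate: M = 0.692 MN·m per $
  nylon: M = 0.628 MN·m per $
Low-carbon steel has the largest M.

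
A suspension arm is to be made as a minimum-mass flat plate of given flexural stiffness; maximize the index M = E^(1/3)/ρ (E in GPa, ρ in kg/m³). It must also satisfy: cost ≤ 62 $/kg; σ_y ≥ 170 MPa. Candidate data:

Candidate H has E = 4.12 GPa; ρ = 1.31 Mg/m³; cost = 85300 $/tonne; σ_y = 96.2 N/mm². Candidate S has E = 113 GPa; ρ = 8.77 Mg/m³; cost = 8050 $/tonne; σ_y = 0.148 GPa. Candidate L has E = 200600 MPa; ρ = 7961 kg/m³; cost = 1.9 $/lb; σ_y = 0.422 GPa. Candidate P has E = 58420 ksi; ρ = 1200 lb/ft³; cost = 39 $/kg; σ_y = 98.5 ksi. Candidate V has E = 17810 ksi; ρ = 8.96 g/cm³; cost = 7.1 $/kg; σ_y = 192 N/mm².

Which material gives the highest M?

candidate L

Screen on constraints: cost ≤ 62 $/kg; σ_y ≥ 170 MPa. Survivors: candidate L, candidate P, candidate V.
Putting every candidate on a common basis:
  candidate L: E = 200.6 GPa, ρ = 7961 kg/m³
  candidate P: E = 402.8 GPa, ρ = 19220 kg/m³
  candidate V: E = 122.8 GPa, ρ = 8960 kg/m³
  candidate L: M = 0.735×10⁻³
  candidate V: M = 0.555×10⁻³
  candidate P: M = 0.384×10⁻³
Candidate L has the largest M.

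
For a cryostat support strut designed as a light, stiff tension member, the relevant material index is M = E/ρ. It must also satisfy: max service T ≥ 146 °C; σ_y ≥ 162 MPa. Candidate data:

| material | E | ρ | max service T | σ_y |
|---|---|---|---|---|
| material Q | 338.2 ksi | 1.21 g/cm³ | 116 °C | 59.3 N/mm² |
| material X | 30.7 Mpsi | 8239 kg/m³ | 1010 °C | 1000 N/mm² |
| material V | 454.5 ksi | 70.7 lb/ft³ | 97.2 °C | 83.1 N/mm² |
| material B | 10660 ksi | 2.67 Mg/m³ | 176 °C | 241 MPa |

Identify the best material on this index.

material B

Screen on constraints: max service T ≥ 146 °C; σ_y ≥ 162 MPa. Survivors: material X, material B.
In SI units:
  material X: E = 211.7 GPa, ρ = 8239 kg/m³
  material B: E = 73.50 GPa, ρ = 2670 kg/m³
  material B: M = 27.5 MN·m/kg
  material X: M = 25.7 MN·m/kg
Material B ranks first.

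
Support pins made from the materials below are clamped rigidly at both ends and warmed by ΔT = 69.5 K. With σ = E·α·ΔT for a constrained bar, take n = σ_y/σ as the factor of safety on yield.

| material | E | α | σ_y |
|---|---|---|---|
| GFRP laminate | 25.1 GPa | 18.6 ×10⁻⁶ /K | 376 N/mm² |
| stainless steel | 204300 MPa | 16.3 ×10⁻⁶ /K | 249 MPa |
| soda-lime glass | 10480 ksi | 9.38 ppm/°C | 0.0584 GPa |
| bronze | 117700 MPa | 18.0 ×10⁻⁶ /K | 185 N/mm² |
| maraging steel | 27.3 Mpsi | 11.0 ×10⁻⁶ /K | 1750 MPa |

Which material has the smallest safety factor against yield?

stainless steel

Per material, after unit conversion:
  GFRP laminate: E = 25.10, α = 18.6, σ_y = 376.0 → σ = 32.4 MPa, n = 11.6
  stainless steel: E = 204.3, α = 16.3, σ_y = 249.0 → σ = 231 MPa, n = 1.08
  soda-lime glass: E = 72.26, α = 9.38, σ_y = 58.40 → σ = 47.1 MPa, n = 1.24
  bronze: E = 117.7, α = 18.0, σ_y = 185.0 → σ = 147 MPa, n = 1.26
  maraging steel: E = 188.2, α = 11.0, σ_y = 1750 → σ = 144 MPa, n = 12.2
Stainless steel has the lowest safety factor, n = 1.08.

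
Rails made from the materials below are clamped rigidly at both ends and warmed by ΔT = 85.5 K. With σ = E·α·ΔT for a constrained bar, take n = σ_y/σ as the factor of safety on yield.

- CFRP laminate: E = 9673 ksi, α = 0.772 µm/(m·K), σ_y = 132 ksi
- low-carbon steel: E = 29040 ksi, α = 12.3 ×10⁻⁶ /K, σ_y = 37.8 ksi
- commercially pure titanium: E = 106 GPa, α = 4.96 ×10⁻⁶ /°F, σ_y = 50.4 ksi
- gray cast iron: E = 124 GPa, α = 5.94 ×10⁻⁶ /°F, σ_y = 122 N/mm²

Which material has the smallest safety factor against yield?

With everything in SI (GPa, ×10⁻⁶/K, MPa):
  CFRP laminate: E = 66.69, α = 0.772, σ_y = 910.1 → σ = 4.40 MPa, n = 207
  low-carbon steel: E = 200.2, α = 12.3, σ_y = 260.6 → σ = 211 MPa, n = 1.24
  commercially pure titanium: E = 106.0, α = 8.93, σ_y = 347.5 → σ = 80.9 MPa, n = 4.29
  gray cast iron: E = 124.0, α = 10.7, σ_y = 122.0 → σ = 113 MPa, n = 1.08
The minimum is gray cast iron at n = 1.08.

gray cast iron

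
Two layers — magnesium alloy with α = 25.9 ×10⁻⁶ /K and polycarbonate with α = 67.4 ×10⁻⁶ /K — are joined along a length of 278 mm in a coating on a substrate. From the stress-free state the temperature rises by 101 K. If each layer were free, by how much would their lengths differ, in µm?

1170 µm

Δα = |25.9 − 67.4|×10⁻⁶/K = 41.5×10⁻⁶/K.
ΔL_mismatch = Δα·L·ΔT = 41.5×10⁻⁶ × 278.0 mm × 101.0 K = 1170 µm.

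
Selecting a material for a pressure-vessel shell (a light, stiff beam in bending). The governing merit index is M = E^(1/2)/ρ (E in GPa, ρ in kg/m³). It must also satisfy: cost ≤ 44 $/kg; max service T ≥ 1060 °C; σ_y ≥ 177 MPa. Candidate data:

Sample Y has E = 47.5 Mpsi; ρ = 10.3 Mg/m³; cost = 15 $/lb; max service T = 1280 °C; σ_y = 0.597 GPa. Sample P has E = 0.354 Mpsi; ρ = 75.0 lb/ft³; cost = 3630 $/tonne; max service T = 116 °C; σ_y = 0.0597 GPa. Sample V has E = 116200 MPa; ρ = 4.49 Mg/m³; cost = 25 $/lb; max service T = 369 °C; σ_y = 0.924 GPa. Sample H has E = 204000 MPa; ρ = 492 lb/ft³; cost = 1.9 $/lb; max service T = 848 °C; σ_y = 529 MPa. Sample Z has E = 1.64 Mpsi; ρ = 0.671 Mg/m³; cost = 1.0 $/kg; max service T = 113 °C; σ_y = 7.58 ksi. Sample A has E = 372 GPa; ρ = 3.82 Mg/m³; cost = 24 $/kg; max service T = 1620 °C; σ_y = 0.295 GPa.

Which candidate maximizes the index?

Screen on constraints: cost ≤ 44 $/kg; max service T ≥ 1060 °C; σ_y ≥ 177 MPa. Survivors: sample Y, sample A.
In SI units:
  sample Y: E = 327.5 GPa, ρ = 10300 kg/m³
  sample A: E = 372.0 GPa, ρ = 3820 kg/m³
  sample A: M = 5.05×10⁻³
  sample Y: M = 1.76×10⁻³
Highest index: sample A.

sample A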